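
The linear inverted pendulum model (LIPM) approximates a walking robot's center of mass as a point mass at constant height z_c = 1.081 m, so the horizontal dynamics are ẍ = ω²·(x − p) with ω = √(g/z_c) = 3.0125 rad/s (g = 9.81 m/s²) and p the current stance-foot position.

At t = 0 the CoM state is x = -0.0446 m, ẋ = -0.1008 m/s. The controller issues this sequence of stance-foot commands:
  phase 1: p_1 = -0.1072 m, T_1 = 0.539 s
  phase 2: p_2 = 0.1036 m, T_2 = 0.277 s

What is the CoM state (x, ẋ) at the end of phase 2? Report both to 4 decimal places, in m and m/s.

x = -0.0106, ẋ = -0.0932

phase 1: p=-0.1072, T=0.539, ωT=1.623738, cosh=2.634586, sinh=2.437426; start (x,ẋ)=(-0.044600, -0.100800) → end (x,ẋ)=(-0.023833, 0.194090)
phase 2: p=0.1036, T=0.277, ωT=0.834463, cosh=1.368842, sinh=0.934734; start (x,ẋ)=(-0.023833, 0.194090) → end (x,ẋ)=(-0.010612, -0.093158)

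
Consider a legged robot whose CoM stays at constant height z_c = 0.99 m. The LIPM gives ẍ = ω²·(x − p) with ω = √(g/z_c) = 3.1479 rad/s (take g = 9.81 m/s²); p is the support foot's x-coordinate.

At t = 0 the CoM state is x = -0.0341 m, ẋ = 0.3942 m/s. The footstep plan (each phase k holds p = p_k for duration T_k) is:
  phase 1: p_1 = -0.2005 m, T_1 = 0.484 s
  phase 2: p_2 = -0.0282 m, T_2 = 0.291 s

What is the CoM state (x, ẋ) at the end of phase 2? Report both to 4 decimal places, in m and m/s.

phase 1: p=-0.2005, T=0.484, ωT=1.523584, cosh=2.403285, sinh=2.185355; start (x,ẋ)=(-0.034100, 0.394200) → end (x,ẋ)=(0.473071, 2.092087)
phase 2: p=-0.0282, T=0.291, ωT=0.916039, cosh=1.449736, sinh=1.049635; start (x,ẋ)=(0.473071, 2.092087) → end (x,ẋ)=(1.396095, 4.689244)

x = 1.3961, ẋ = 4.6892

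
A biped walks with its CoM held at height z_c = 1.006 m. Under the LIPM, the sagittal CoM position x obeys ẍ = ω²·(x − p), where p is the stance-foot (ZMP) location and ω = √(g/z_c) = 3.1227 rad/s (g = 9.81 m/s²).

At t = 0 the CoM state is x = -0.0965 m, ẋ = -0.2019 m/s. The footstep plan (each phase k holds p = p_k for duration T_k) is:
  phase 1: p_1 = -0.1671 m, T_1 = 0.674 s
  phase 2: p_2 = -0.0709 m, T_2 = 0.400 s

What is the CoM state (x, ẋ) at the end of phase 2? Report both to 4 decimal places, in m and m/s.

phase 1: p=-0.1671, T=0.674, ωT=2.104700, cosh=4.163261, sinh=4.041379; start (x,ẋ)=(-0.096500, -0.201900) → end (x,ẋ)=(-0.134471, 0.050411)
phase 2: p=-0.0709, T=0.400, ωT=1.249080, cosh=1.886951, sinh=1.600182; start (x,ẋ)=(-0.134471, 0.050411) → end (x,ẋ)=(-0.165024, -0.222537)

x = -0.1650, ẋ = -0.2225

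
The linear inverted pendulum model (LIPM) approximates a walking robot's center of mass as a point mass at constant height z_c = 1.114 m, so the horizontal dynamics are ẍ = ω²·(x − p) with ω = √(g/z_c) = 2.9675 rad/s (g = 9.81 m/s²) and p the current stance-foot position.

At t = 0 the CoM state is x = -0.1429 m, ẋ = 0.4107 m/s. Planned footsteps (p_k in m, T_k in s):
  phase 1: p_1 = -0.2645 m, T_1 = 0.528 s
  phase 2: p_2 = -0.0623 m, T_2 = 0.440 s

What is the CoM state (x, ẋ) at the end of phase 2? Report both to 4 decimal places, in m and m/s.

phase 1: p=-0.2645, T=0.528, ωT=1.566840, cosh=2.500093, sinh=2.291390; start (x,ẋ)=(-0.142900, 0.410700) → end (x,ẋ)=(0.356638, 1.853632)
phase 2: p=-0.0623, T=0.440, ωT=1.305700, cosh=1.980627, sinh=1.709644; start (x,ẋ)=(0.356638, 1.853632) → end (x,ẋ)=(1.835380, 5.796781)

x = 1.8354, ẋ = 5.7968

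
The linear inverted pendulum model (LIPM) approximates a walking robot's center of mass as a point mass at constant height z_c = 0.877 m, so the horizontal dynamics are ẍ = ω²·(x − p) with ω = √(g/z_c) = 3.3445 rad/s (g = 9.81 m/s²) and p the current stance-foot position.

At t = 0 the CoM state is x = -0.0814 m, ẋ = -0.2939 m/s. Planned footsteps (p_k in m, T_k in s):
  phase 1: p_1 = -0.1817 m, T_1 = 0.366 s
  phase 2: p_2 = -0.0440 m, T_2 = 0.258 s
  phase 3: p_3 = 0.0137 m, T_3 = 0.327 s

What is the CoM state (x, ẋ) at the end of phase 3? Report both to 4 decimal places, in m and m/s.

x = -0.4255, ẋ = -1.3654

phase 1: p=-0.1817, T=0.366, ωT=1.224087, cosh=1.847543, sinh=1.553517; start (x,ẋ)=(-0.081400, -0.293900) → end (x,ẋ)=(-0.132908, -0.021860)
phase 2: p=-0.0440, T=0.258, ωT=0.862881, cosh=1.395962, sinh=0.974017; start (x,ẋ)=(-0.132908, -0.021860) → end (x,ẋ)=(-0.174478, -0.320142)
phase 3: p=0.0137, T=0.327, ωT=1.093651, cosh=1.660073, sinh=1.325082; start (x,ẋ)=(-0.174478, -0.320142) → end (x,ẋ)=(-0.425529, -1.365415)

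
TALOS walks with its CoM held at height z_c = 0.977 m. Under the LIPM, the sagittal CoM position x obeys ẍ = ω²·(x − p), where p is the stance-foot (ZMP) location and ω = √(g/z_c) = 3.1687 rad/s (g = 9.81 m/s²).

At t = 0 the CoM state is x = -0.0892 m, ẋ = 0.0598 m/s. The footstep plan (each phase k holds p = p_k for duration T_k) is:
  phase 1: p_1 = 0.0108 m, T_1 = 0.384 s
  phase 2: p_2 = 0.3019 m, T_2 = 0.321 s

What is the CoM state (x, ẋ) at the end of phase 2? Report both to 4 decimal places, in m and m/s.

x = -0.5383, ẋ = -2.2885

phase 1: p=0.0108, T=0.384, ωT=1.216781, cosh=1.836242, sinh=1.540060; start (x,ẋ)=(-0.089200, 0.059800) → end (x,ẋ)=(-0.143760, -0.378191)
phase 2: p=0.3019, T=0.321, ωT=1.017153, cosh=1.563467, sinh=1.201843; start (x,ẋ)=(-0.143760, -0.378191) → end (x,ẋ)=(-0.538317, -2.288488)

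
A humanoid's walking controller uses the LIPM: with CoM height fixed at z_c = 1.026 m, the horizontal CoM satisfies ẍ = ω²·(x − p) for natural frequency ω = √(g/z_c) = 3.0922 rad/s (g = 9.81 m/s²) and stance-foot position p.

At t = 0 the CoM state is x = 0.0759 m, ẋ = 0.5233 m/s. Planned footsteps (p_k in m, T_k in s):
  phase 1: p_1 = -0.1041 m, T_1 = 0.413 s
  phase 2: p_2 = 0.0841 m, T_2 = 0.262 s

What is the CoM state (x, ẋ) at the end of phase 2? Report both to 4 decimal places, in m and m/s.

phase 1: p=-0.1041, T=0.413, ωT=1.277079, cosh=1.932499, sinh=1.653649; start (x,ẋ)=(0.075900, 0.523300) → end (x,ẋ)=(0.523601, 1.931691)
phase 2: p=0.0841, T=0.262, ωT=0.810156, cosh=1.346524, sinh=0.901736; start (x,ẋ)=(0.523601, 1.931691) → end (x,ẋ)=(1.239210, 3.826548)

x = 1.2392, ẋ = 3.8265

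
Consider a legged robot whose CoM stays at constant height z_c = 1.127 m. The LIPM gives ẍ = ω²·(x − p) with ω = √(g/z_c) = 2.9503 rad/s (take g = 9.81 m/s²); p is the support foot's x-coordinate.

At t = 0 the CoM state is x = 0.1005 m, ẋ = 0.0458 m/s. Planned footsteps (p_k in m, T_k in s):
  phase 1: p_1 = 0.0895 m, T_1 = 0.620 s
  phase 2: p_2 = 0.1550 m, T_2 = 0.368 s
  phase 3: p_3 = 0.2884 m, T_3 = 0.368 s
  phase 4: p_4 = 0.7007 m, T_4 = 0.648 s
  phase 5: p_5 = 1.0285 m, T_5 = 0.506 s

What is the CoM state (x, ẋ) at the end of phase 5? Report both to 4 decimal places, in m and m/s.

x = 1.2658, ẋ = 0.9630

phase 1: p=0.0895, T=0.620, ωT=1.829186, cosh=3.194679, sinh=3.034135; start (x,ẋ)=(0.100500, 0.045800) → end (x,ẋ)=(0.171743, 0.244784)
phase 2: p=0.1550, T=0.368, ωT=1.085710, cosh=1.649602, sinh=1.311941; start (x,ẋ)=(0.171743, 0.244784) → end (x,ẋ)=(0.291470, 0.468602)
phase 3: p=0.2884, T=0.368, ωT=1.085710, cosh=1.649602, sinh=1.311941; start (x,ẋ)=(0.291470, 0.468602) → end (x,ẋ)=(0.501842, 0.784889)
phase 4: p=0.7007, T=0.648, ωT=1.911794, cosh=3.456516, sinh=3.308701; start (x,ẋ)=(0.501842, 0.784889) → end (x,ẋ)=(0.893580, 0.771795)
phase 5: p=1.0285, T=0.506, ωT=1.492852, cosh=2.337249, sinh=2.112518; start (x,ẋ)=(0.893580, 0.771795) → end (x,ẋ)=(1.265791, 0.962982)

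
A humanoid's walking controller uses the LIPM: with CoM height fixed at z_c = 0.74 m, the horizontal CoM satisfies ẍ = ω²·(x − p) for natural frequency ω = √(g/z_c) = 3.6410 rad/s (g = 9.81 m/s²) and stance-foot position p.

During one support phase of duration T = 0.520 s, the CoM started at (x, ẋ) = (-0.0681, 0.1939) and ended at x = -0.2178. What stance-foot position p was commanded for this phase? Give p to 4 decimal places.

p = 0.0665

ωT = 3.6410·0.520 = 1.893320; cosh(ωT) = 3.395976, sinh(ωT) = 3.245405
x(T) = p + (x₀−p)·cosh(ωT) + (ẋ₀/ω)·sinh(ωT) ⇒ p·(1 − cosh) = x(T) − x₀·cosh − (ẋ₀/ω)·sinh
numerator   = -0.2178 − (-0.0681)·3.395976 − (0.1939/3.6410)·3.245405 = -0.159367
denominator = 1 − 3.395976 = -2.395976
p = -0.159367 / -2.395976 = 0.0665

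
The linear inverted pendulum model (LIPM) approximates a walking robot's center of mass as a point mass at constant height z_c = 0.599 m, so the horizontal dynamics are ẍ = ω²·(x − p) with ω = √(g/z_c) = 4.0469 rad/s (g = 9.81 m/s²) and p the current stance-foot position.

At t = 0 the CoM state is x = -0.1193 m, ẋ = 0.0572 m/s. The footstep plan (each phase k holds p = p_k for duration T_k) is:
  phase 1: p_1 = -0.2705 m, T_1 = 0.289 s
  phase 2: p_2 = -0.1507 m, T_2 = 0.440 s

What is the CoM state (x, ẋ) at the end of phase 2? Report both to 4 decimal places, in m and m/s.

phase 1: p=-0.2705, T=0.289, ωT=1.169554, cosh=1.765531, sinh=1.455025; start (x,ẋ)=(-0.119300, 0.057200) → end (x,ẋ)=(0.017014, 0.991306)
phase 2: p=-0.1507, T=0.440, ωT=1.780636, cosh=3.051080, sinh=2.882549; start (x,ẋ)=(0.017014, 0.991306) → end (x,ẋ)=(1.067102, 4.981002)

x = 1.0671, ẋ = 4.9810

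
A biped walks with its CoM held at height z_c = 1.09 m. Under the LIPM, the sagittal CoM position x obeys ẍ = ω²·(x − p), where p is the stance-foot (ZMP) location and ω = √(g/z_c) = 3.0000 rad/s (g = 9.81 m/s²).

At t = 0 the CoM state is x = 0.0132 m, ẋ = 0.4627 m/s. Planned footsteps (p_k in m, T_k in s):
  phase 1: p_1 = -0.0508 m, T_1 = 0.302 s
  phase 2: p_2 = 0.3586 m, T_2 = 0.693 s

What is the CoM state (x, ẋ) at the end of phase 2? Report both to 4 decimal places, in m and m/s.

x = 0.8529, ẋ = 1.6501

phase 1: p=-0.0508, T=0.302, ωT=0.906000, cosh=1.439271, sinh=1.035134; start (x,ẋ)=(0.013200, 0.462700) → end (x,ẋ)=(0.200965, 0.864697)
phase 2: p=0.3586, T=0.693, ωT=2.079000, cosh=4.060762, sinh=3.935707; start (x,ẋ)=(0.200965, 0.864697) → end (x,ẋ)=(0.852881, 1.650117)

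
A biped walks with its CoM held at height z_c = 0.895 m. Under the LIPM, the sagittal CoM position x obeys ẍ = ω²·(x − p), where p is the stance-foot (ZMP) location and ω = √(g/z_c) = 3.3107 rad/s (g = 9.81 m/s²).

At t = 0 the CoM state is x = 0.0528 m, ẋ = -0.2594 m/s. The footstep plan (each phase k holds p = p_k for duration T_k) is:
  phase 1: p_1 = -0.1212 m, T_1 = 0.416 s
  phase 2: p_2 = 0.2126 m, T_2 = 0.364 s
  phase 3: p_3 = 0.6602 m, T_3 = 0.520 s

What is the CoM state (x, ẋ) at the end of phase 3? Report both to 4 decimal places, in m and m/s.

x = -0.2156, ẋ = -2.5867

phase 1: p=-0.1212, T=0.416, ωT=1.377251, cosh=2.108131, sinh=1.855860; start (x,ẋ)=(0.052800, -0.259400) → end (x,ẋ)=(0.100204, 0.522241)
phase 2: p=0.2126, T=0.364, ωT=1.205095, cosh=1.818370, sinh=1.518706; start (x,ẋ)=(0.100204, 0.522241) → end (x,ẋ)=(0.247789, 0.384504)
phase 3: p=0.6602, T=0.520, ωT=1.721564, cosh=2.886028, sinh=2.707242; start (x,ẋ)=(0.247789, 0.384504) → end (x,ẋ)=(-0.215611, -2.586695)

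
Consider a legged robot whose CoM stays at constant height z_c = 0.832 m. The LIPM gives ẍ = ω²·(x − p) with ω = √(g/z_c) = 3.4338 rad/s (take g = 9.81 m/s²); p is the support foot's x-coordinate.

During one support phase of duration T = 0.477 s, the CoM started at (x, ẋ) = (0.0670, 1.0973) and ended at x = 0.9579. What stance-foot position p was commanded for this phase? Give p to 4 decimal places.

p = 0.0071

ωT = 3.4338·0.477 = 1.637923; cosh(ωT) = 2.669427, sinh(ωT) = 2.475044
x(T) = p + (x₀−p)·cosh(ωT) + (ẋ₀/ω)·sinh(ωT) ⇒ p·(1 − cosh) = x(T) − x₀·cosh − (ẋ₀/ω)·sinh
numerator   = 0.9579 − (0.0670)·2.669427 − (1.0973/3.4338)·2.475044 = -0.011873
denominator = 1 − 2.669427 = -1.669427
p = -0.011873 / -1.669427 = 0.0071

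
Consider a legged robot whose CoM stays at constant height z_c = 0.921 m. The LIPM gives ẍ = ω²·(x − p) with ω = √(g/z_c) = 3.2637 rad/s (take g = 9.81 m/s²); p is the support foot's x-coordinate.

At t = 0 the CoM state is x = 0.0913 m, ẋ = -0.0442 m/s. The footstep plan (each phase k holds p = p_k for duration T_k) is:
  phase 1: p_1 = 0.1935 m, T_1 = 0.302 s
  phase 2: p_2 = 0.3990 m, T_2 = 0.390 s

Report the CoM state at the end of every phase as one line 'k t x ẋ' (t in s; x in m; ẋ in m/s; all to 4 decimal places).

phase 1: p=0.1935, T=0.302, ωT=0.985637, cosh=1.526360, sinh=1.153159; start (x,ẋ)=(0.091300, -0.044200) → end (x,ẋ)=(0.021889, -0.452101)
phase 2: p=0.3990, T=0.390, ωT=1.272843, cosh=1.925512, sinh=1.645478; start (x,ẋ)=(0.021889, -0.452101) → end (x,ẋ)=(-0.555071, -2.895745)

1 0.3020 0.0219 -0.4521
2 0.6920 -0.5551 -2.8957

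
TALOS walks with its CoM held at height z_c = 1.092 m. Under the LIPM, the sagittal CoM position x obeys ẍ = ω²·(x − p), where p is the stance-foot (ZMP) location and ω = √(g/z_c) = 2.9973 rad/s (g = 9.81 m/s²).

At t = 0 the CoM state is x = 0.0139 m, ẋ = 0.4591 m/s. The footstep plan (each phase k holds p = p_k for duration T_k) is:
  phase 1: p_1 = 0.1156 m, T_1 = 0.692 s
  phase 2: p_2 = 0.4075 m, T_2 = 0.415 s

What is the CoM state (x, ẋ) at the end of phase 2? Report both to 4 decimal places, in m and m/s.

phase 1: p=0.1156, T=0.692, ωT=2.074132, cosh=4.041649, sinh=3.915984; start (x,ẋ)=(0.013900, 0.459100) → end (x,ẋ)=(0.304380, 0.661830)
phase 2: p=0.4075, T=0.415, ωT=1.243880, cosh=1.878655, sinh=1.590391; start (x,ẋ)=(0.304380, 0.661830) → end (x,ẋ)=(0.564946, 0.751790)

x = 0.5649, ẋ = 0.7518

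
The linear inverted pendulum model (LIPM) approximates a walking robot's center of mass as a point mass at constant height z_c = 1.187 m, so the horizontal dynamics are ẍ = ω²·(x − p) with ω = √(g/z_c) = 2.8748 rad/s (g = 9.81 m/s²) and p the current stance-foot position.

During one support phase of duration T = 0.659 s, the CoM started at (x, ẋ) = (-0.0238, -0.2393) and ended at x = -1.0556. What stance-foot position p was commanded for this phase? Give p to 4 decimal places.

ωT = 2.8748·0.659 = 1.894493; cosh(ωT) = 3.399786, sinh(ωT) = 3.249392
x(T) = p + (x₀−p)·cosh(ωT) + (ẋ₀/ω)·sinh(ωT) ⇒ p·(1 − cosh) = x(T) − x₀·cosh − (ẋ₀/ω)·sinh
numerator   = -1.0556 − (-0.0238)·3.399786 − (-0.2393/2.8748)·3.249392 = -0.704204
denominator = 1 − 3.399786 = -2.399786
p = -0.704204 / -2.399786 = 0.2934

p = 0.2934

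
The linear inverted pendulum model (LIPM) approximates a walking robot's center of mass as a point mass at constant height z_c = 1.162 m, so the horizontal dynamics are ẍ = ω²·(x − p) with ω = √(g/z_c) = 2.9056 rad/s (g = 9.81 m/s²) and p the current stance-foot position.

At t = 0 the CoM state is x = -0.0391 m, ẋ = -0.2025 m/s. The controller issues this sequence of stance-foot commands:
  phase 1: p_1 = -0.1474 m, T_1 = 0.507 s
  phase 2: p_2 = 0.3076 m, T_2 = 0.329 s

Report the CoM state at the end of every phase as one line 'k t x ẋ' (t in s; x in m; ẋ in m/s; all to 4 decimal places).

1 0.5070 -0.0428 0.1854
2 0.8360 -0.1447 -0.8515

phase 1: p=-0.1474, T=0.507, ωT=1.473139, cosh=2.296057, sinh=2.066852; start (x,ẋ)=(-0.039100, -0.202500) → end (x,ẋ)=(-0.042782, 0.185438)
phase 2: p=0.3076, T=0.329, ωT=0.955942, cosh=1.492785, sinh=1.108336; start (x,ẋ)=(-0.042782, 0.185438) → end (x,ẋ)=(-0.144710, -0.851544)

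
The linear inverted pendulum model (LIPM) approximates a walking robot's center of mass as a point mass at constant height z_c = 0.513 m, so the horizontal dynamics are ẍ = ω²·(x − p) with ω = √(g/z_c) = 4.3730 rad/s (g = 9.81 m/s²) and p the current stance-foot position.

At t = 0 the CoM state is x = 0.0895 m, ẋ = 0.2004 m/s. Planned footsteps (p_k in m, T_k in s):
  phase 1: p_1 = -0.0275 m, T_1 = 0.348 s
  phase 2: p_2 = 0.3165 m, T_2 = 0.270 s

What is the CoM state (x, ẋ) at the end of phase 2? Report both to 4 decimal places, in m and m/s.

x = 0.9204, ẋ = 3.0818

phase 1: p=-0.0275, T=0.348, ωT=1.521804, cosh=2.399399, sinh=2.181082; start (x,ẋ)=(0.089500, 0.200400) → end (x,ẋ)=(0.353181, 1.596770)
phase 2: p=0.3165, T=0.270, ωT=1.180710, cosh=1.781873, sinh=1.474812; start (x,ẋ)=(0.353181, 1.596770) → end (x,ẋ)=(0.920379, 3.081814)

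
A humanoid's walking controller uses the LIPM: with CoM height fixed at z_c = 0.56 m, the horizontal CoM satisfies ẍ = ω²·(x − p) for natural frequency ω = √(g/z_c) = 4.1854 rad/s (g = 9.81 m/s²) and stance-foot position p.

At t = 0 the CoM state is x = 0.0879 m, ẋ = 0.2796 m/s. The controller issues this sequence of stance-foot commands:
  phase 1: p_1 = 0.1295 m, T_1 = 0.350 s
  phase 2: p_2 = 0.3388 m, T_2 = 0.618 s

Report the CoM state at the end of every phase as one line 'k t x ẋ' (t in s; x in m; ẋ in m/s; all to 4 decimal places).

phase 1: p=0.1295, T=0.350, ωT=1.464890, cosh=2.279085, sinh=2.047982; start (x,ẋ)=(0.087900, 0.279600) → end (x,ẋ)=(0.171503, 0.280653)
phase 2: p=0.3388, T=0.618, ωT=2.586577, cosh=6.679751, sinh=6.604474; start (x,ẋ)=(0.171503, 0.280653) → end (x,ẋ)=(-0.335840, -2.749802)

1 0.3500 0.1715 0.2807
2 0.9680 -0.3358 -2.7498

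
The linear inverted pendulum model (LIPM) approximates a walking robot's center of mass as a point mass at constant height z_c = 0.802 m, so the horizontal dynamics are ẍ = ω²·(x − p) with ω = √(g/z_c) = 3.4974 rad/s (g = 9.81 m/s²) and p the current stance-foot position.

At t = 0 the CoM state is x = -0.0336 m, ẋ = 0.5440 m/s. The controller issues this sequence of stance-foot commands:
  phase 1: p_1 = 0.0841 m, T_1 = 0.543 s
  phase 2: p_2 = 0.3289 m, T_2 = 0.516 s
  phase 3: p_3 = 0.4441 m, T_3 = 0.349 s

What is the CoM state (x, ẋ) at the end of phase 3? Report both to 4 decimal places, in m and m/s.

x = 0.3073, ẋ = -0.3112

phase 1: p=0.0841, T=0.543, ωT=1.899088, cosh=3.414753, sinh=3.265048; start (x,ẋ)=(-0.033600, 0.544000) → end (x,ẋ)=(0.190043, 0.513588)
phase 2: p=0.3289, T=0.516, ωT=1.804658, cosh=3.121213, sinh=2.956682; start (x,ẋ)=(0.190043, 0.513588) → end (x,ẋ)=(0.329681, 0.167135)
phase 3: p=0.4441, T=0.349, ωT=1.220593, cosh=1.842125, sinh=1.547070; start (x,ẋ)=(0.329681, 0.167135) → end (x,ẋ)=(0.307258, -0.311205)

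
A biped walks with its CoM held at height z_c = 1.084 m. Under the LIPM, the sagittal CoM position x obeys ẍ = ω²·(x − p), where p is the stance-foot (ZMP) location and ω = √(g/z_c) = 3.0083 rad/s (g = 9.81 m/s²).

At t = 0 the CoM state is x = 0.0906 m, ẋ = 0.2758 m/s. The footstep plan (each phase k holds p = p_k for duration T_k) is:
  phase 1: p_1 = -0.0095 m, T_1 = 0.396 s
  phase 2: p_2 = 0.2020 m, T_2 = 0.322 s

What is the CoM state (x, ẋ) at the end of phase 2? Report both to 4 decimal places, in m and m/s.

phase 1: p=-0.0095, T=0.396, ωT=1.191287, cosh=1.797572, sinh=1.493742; start (x,ẋ)=(0.090600, 0.275800) → end (x,ẋ)=(0.307383, 0.945582)
phase 2: p=0.2020, T=0.322, ωT=0.968673, cosh=1.507016, sinh=1.127429; start (x,ẋ)=(0.307383, 0.945582) → end (x,ẋ)=(0.715192, 1.782428)

x = 0.7152, ẋ = 1.7824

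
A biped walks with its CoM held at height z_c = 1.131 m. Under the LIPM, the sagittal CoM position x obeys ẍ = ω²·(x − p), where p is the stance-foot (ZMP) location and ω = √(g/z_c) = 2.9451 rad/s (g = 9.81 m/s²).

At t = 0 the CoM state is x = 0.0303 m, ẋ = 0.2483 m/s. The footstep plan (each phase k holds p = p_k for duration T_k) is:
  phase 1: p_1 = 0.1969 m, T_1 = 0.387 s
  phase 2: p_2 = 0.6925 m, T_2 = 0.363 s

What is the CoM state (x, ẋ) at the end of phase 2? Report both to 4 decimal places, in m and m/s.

phase 1: p=0.1969, T=0.387, ωT=1.139754, cosh=1.722948, sinh=1.403050; start (x,ẋ)=(0.030300, 0.248300) → end (x,ẋ)=(0.028147, -0.260604)
phase 2: p=0.6925, T=0.363, ωT=1.069071, cosh=1.628000, sinh=1.284673; start (x,ẋ)=(0.028147, -0.260604) → end (x,ẋ)=(-0.502743, -2.937835)

x = -0.5027, ẋ = -2.9378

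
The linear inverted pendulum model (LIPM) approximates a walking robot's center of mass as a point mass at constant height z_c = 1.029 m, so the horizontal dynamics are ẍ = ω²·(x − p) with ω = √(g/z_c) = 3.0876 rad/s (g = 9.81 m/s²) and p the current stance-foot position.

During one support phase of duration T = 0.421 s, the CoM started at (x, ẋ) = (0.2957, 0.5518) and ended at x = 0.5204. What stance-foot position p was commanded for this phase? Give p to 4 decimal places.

ωT = 3.0876·0.421 = 1.299880; cosh(ωT) = 1.970710, sinh(ωT) = 1.698145
x(T) = p + (x₀−p)·cosh(ωT) + (ẋ₀/ω)·sinh(ωT) ⇒ p·(1 − cosh) = x(T) − x₀·cosh − (ẋ₀/ω)·sinh
numerator   = 0.5204 − (0.2957)·1.970710 − (0.5518/3.0876)·1.698145 = -0.365823
denominator = 1 − 1.970710 = -0.970710
p = -0.365823 / -0.970710 = 0.3769

p = 0.3769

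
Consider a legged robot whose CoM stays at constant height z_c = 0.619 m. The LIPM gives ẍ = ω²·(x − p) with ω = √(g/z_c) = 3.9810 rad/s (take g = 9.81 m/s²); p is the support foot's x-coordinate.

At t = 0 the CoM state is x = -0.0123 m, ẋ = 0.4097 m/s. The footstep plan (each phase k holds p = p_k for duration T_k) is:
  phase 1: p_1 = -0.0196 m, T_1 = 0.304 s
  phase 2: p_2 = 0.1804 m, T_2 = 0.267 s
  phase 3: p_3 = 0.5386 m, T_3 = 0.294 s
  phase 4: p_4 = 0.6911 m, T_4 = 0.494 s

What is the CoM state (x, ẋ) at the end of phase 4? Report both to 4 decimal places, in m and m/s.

x = 1.6579, ẋ = 4.0094

phase 1: p=-0.0196, T=0.304, ωT=1.210224, cosh=1.826183, sinh=1.528053; start (x,ẋ)=(-0.012300, 0.409700) → end (x,ẋ)=(0.150989, 0.792594)
phase 2: p=0.1804, T=0.267, ωT=1.062927, cosh=1.620137, sinh=1.274694; start (x,ẋ)=(0.150989, 0.792594) → end (x,ẋ)=(0.386534, 1.134864)
phase 3: p=0.5386, T=0.294, ωT=1.170414, cosh=1.766783, sinh=1.456544; start (x,ẋ)=(0.386534, 1.134864) → end (x,ẋ)=(0.685150, 1.123305)
phase 4: p=0.6911, T=0.494, ωT=1.966614, cosh=3.643184, sinh=3.503254; start (x,ẋ)=(0.685150, 1.123305) → end (x,ẋ)=(1.657924, 4.009426)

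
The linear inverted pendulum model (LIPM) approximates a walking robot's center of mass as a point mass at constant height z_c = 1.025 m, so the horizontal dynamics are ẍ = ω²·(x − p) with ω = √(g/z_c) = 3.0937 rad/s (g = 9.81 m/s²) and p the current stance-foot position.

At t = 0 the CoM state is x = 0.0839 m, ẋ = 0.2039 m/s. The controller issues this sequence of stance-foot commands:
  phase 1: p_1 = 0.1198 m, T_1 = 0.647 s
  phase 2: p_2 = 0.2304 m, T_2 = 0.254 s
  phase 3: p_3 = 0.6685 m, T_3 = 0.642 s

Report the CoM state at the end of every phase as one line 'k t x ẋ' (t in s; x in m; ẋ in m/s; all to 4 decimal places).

phase 1: p=0.1198, T=0.647, ωT=2.001624, cosh=3.768090, sinh=3.632975; start (x,ẋ)=(0.083900, 0.203900) → end (x,ẋ)=(0.223968, 0.364822)
phase 2: p=0.2304, T=0.254, ωT=0.785800, cosh=1.324958, sinh=0.869203; start (x,ẋ)=(0.223968, 0.364822) → end (x,ẋ)=(0.324378, 0.466078)
phase 3: p=0.6685, T=0.642, ωT=1.986155, cosh=3.712342, sinh=3.575120; start (x,ẋ)=(0.324378, 0.466078) → end (x,ẋ)=(-0.070393, -2.075870)

1 0.6470 0.2240 0.3648
2 0.9010 0.3244 0.4661
3 1.5430 -0.0704 -2.0759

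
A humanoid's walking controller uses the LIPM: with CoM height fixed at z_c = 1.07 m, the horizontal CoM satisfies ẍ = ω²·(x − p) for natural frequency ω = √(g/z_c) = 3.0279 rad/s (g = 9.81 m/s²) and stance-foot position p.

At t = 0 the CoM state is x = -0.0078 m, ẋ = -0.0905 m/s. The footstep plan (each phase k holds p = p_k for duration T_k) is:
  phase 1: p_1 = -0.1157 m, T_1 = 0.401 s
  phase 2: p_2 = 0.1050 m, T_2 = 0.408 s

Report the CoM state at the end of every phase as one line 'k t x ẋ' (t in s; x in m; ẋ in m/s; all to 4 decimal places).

1 0.4010 0.0361 0.3358
2 0.8090 0.1511 0.2979

phase 1: p=-0.1157, T=0.401, ωT=1.214188, cosh=1.832255, sinh=1.535304; start (x,ẋ)=(-0.007800, -0.090500) → end (x,ẋ)=(0.036112, 0.335781)
phase 2: p=0.1050, T=0.408, ωT=1.235383, cosh=1.865210, sinh=1.574487; start (x,ẋ)=(0.036112, 0.335781) → end (x,ẋ)=(0.151113, 0.297886)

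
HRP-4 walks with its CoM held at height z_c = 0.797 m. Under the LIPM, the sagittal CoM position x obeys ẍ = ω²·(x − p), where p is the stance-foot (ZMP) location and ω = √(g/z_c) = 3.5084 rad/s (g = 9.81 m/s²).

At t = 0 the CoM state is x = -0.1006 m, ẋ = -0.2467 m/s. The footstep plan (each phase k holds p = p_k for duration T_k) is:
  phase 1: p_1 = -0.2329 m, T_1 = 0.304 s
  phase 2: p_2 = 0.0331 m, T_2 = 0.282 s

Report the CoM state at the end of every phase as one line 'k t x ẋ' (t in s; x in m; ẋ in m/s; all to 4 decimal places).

phase 1: p=-0.2329, T=0.304, ωT=1.066554, cosh=1.624771, sinh=1.280578; start (x,ẋ)=(-0.100600, -0.246700) → end (x,ẋ)=(-0.107989, 0.193564)
phase 2: p=0.0331, T=0.282, ωT=0.989369, cosh=1.530674, sinh=1.158862; start (x,ẋ)=(-0.107989, 0.193564) → end (x,ẋ)=(-0.118925, -0.277351)

1 0.3040 -0.1080 0.1936
2 0.5860 -0.1189 -0.2774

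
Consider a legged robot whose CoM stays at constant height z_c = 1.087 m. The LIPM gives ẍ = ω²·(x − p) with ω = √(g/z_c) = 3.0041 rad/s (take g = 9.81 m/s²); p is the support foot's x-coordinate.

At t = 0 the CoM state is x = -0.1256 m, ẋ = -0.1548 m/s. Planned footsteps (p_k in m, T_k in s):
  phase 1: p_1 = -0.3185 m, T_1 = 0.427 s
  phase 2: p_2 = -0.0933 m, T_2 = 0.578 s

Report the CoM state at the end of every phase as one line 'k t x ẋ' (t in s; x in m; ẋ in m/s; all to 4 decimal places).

1 0.4270 -0.0297 0.6640
2 1.0050 0.7008 2.4689

phase 1: p=-0.3185, T=0.427, ωT=1.282751, cosh=1.941910, sinh=1.664637; start (x,ẋ)=(-0.125600, -0.154800) → end (x,ẋ)=(-0.029684, 0.664034)
phase 2: p=-0.0933, T=0.578, ωT=1.736370, cosh=2.926429, sinh=2.750270; start (x,ẋ)=(-0.029684, 0.664034) → end (x,ẋ)=(0.700796, 2.468853)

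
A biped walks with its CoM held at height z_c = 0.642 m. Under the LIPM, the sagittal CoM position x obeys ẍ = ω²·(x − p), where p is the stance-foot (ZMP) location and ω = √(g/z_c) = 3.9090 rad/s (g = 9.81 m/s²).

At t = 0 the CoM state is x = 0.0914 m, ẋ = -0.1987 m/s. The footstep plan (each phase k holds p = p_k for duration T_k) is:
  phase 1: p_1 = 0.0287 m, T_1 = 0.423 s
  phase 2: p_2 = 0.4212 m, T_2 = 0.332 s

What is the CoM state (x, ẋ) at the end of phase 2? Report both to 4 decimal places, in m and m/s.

x = -0.2344, ẋ = -2.1669

phase 1: p=0.0287, T=0.423, ωT=1.653507, cosh=2.708325, sinh=2.516948; start (x,ẋ)=(0.091400, -0.198700) → end (x,ẋ)=(0.070572, 0.078745)
phase 2: p=0.4212, T=0.332, ωT=1.297788, cosh=1.967162, sinh=1.694027; start (x,ẋ)=(0.070572, 0.078745) → end (x,ẋ)=(-0.234417, -2.166937)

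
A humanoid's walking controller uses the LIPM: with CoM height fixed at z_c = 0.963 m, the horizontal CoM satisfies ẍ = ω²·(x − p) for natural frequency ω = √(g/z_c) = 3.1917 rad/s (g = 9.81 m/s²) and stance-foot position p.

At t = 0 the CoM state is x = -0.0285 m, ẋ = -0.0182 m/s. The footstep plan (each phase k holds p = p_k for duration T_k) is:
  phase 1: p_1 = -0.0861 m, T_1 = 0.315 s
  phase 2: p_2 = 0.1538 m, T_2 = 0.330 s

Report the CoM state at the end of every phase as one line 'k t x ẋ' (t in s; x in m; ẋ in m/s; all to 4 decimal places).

1 0.3150 -0.0036 0.1894
2 0.6450 -0.0246 -0.3280

phase 1: p=-0.0861, T=0.315, ωT=1.005386, cosh=1.549432, sinh=1.183529; start (x,ẋ)=(-0.028500, -0.018200) → end (x,ẋ)=(-0.003602, 0.189382)
phase 2: p=0.1538, T=0.330, ωT=1.053261, cosh=1.607892, sinh=1.259093; start (x,ẋ)=(-0.003602, 0.189382) → end (x,ẋ)=(-0.024575, -0.328035)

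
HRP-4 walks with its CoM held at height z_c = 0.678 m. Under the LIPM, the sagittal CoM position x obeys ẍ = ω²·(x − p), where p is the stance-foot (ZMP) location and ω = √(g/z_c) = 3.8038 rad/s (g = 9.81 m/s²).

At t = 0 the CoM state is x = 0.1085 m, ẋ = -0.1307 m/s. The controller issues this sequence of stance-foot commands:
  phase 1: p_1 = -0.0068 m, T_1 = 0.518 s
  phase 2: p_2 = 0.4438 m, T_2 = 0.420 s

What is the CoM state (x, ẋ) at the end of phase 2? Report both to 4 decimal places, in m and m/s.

phase 1: p=-0.0068, T=0.518, ωT=1.970368, cosh=3.656362, sinh=3.516957; start (x,ẋ)=(0.108500, -0.130700) → end (x,ẋ)=(0.293935, 1.064574)
phase 2: p=0.4438, T=0.420, ωT=1.597596, cosh=2.571761, sinh=2.369379; start (x,ẋ)=(0.293935, 1.064574) → end (x,ẋ)=(0.721503, 1.387146)

x = 0.7215, ẋ = 1.3871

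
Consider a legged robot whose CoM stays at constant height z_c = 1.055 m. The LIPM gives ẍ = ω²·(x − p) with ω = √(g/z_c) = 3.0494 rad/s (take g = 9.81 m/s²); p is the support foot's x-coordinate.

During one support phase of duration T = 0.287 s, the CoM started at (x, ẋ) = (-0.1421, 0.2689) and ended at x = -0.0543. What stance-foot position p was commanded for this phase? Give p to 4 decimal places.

p = -0.1431

ωT = 3.0494·0.287 = 0.875178; cosh(ωT) = 1.408045, sinh(ωT) = 0.991257
x(T) = p + (x₀−p)·cosh(ωT) + (ẋ₀/ω)·sinh(ωT) ⇒ p·(1 − cosh) = x(T) − x₀·cosh − (ẋ₀/ω)·sinh
numerator   = -0.0543 − (-0.1421)·1.408045 − (0.2689/3.0494)·0.991257 = 0.058373
denominator = 1 − 1.408045 = -0.408045
p = 0.058373 / -0.408045 = -0.1431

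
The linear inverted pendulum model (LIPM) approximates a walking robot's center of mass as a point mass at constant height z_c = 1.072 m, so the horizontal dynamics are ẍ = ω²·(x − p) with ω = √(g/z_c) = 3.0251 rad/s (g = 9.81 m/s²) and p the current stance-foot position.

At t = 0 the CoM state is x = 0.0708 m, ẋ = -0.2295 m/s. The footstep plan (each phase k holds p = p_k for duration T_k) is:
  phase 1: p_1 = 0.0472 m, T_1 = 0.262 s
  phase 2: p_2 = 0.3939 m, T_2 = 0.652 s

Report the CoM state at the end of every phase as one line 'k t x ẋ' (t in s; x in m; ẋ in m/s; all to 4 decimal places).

phase 1: p=0.0472, T=0.262, ωT=0.792576, cosh=1.330879, sinh=0.878202; start (x,ẋ)=(0.070800, -0.229500) → end (x,ẋ)=(0.011984, -0.242740)
phase 2: p=0.3939, T=0.652, ωT=1.972365, cosh=3.663392, sinh=3.524265; start (x,ẋ)=(0.011984, -0.242740) → end (x,ẋ)=(-1.288003, -4.960957)

1 0.2620 0.0120 -0.2427
2 0.9140 -1.2880 -4.9610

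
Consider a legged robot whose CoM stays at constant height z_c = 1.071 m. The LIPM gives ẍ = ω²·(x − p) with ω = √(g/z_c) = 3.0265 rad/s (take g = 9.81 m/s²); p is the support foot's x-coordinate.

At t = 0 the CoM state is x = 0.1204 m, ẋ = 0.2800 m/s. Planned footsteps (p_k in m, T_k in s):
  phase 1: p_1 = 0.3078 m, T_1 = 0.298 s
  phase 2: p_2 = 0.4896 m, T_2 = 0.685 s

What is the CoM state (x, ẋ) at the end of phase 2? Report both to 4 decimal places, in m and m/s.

phase 1: p=0.3078, T=0.298, ωT=0.901897, cosh=1.435036, sinh=1.029237; start (x,ẋ)=(0.120400, 0.280000) → end (x,ẋ)=(0.134095, -0.181938)
phase 2: p=0.4896, T=0.685, ωT=2.073152, cosh=4.037817, sinh=3.912028; start (x,ẋ)=(0.134095, -0.181938) → end (x,ẋ)=(-1.181035, -4.943723)

x = -1.1810, ẋ = -4.9437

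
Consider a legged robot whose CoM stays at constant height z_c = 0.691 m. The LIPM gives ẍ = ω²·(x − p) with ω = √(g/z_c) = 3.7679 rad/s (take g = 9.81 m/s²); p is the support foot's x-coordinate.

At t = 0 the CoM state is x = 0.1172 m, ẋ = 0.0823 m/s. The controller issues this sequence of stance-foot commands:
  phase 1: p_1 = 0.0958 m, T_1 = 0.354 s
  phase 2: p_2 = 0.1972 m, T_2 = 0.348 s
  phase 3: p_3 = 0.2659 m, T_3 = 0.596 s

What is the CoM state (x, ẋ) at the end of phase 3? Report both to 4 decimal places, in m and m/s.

phase 1: p=0.0958, T=0.354, ωT=1.333837, cosh=2.029521, sinh=1.766057; start (x,ẋ)=(0.117200, 0.082300) → end (x,ẋ)=(0.177807, 0.309432)
phase 2: p=0.1972, T=0.348, ωT=1.311229, cosh=1.990110, sinh=1.720622; start (x,ẋ)=(0.177807, 0.309432) → end (x,ẋ)=(0.299908, 0.490075)
phase 3: p=0.2659, T=0.596, ωT=2.245668, cosh=4.776292, sinh=4.670435; start (x,ẋ)=(0.299908, 0.490075) → end (x,ẋ)=(1.035796, 2.939206)

x = 1.0358, ẋ = 2.9392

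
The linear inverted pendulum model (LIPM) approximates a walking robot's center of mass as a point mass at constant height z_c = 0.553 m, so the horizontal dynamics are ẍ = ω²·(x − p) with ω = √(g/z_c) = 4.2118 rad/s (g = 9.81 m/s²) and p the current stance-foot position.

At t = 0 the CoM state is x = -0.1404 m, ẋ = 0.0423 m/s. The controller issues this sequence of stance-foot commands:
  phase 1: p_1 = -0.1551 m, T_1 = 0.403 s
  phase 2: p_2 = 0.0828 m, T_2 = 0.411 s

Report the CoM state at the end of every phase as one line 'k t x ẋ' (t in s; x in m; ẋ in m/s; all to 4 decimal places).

phase 1: p=-0.1551, T=0.403, ωT=1.697355, cosh=2.821329, sinh=2.638161; start (x,ẋ)=(-0.140400, 0.042300) → end (x,ẋ)=(-0.087131, 0.282680)
phase 2: p=0.0828, T=0.411, ωT=1.731050, cosh=2.911838, sinh=2.734740; start (x,ẋ)=(-0.087131, 0.282680) → end (x,ẋ)=(-0.228466, -1.134176)

1 0.4030 -0.0871 0.2827
2 0.8140 -0.2285 -1.1342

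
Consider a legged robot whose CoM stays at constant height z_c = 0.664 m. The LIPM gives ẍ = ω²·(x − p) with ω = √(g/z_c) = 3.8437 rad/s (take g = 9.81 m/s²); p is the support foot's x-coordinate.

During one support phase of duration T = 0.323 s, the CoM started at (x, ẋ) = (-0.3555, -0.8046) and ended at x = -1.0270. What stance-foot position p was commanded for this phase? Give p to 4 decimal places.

p = 0.0326

ωT = 3.8437·0.323 = 1.241515; cosh(ωT) = 1.874900, sinh(ωT) = 1.585953
x(T) = p + (x₀−p)·cosh(ωT) + (ẋ₀/ω)·sinh(ωT) ⇒ p·(1 − cosh) = x(T) − x₀·cosh − (ẋ₀/ω)·sinh
numerator   = -1.0270 − (-0.3555)·1.874900 − (-0.8046/3.8437)·1.585953 = -0.028486
denominator = 1 − 1.874900 = -0.874900
p = -0.028486 / -0.874900 = 0.0326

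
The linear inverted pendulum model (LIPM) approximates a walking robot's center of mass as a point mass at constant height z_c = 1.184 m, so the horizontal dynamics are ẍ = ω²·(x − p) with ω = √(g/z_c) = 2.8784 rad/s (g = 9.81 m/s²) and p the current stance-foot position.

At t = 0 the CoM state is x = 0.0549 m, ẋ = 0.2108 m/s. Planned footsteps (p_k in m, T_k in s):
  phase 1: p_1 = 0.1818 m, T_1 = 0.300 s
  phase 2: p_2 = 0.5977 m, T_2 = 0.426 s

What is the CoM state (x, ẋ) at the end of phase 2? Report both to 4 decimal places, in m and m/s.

phase 1: p=0.1818, T=0.300, ωT=0.863520, cosh=1.396584, sinh=0.974909; start (x,ẋ)=(0.054900, 0.210800) → end (x,ẋ)=(0.075971, -0.061704)
phase 2: p=0.5977, T=0.426, ωT=1.226198, cosh=1.850827, sinh=1.557421; start (x,ẋ)=(0.075971, -0.061704) → end (x,ẋ)=(-0.401316, -2.453052)

x = -0.4013, ẋ = -2.4531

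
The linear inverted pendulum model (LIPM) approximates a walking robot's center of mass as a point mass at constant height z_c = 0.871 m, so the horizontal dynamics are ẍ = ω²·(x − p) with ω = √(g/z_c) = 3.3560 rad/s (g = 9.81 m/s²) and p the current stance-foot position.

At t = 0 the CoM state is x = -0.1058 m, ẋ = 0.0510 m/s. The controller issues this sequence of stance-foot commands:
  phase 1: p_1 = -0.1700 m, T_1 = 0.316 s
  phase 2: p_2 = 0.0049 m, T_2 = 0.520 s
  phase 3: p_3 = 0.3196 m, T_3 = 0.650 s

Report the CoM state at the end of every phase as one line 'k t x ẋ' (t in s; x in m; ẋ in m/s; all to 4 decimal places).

phase 1: p=-0.1700, T=0.316, ωT=1.060496, cosh=1.617043, sinh=1.270759; start (x,ẋ)=(-0.105800, 0.051000) → end (x,ẋ)=(-0.046875, 0.356261)
phase 2: p=0.0049, T=0.520, ωT=1.745120, cosh=2.950606, sinh=2.775982; start (x,ẋ)=(-0.046875, 0.356261) → end (x,ẋ)=(0.146822, 0.568844)
phase 3: p=0.3196, T=0.650, ωT=2.181400, cosh=4.485792, sinh=4.372908; start (x,ẋ)=(0.146822, 0.568844) → end (x,ẋ)=(0.285766, 0.016120)

1 0.3160 -0.0469 0.3563
2 0.8360 0.1468 0.5688
3 1.4860 0.2858 0.0161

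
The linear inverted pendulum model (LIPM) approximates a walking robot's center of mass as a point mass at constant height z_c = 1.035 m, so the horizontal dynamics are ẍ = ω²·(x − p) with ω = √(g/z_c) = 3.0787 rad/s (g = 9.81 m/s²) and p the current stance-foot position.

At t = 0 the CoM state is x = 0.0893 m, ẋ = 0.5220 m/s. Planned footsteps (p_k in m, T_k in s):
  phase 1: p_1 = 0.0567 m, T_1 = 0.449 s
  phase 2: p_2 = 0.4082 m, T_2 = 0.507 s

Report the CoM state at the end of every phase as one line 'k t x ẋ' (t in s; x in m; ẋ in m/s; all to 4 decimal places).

phase 1: p=0.0567, T=0.449, ωT=1.382336, cosh=2.117595, sinh=1.866604; start (x,ẋ)=(0.089300, 0.522000) → end (x,ẋ)=(0.442220, 1.292728)
phase 2: p=0.4082, T=0.507, ωT=1.560901, cosh=2.486529, sinh=2.276582; start (x,ẋ)=(0.442220, 1.292728) → end (x,ẋ)=(1.448715, 3.452848)

1 0.4490 0.4422 1.2927
2 0.9560 1.4487 3.4528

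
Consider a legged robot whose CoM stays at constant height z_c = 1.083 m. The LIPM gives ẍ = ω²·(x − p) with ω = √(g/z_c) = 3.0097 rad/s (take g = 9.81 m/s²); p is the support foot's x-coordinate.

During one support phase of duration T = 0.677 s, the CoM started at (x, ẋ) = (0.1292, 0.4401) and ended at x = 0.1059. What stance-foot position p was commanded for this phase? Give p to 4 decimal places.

p = 0.3273

ωT = 3.0097·0.677 = 2.037567; cosh(ωT) = 3.901133, sinh(ωT) = 3.770787
x(T) = p + (x₀−p)·cosh(ωT) + (ẋ₀/ω)·sinh(ωT) ⇒ p·(1 − cosh) = x(T) − x₀·cosh − (ẋ₀/ω)·sinh
numerator   = 0.1059 − (0.1292)·3.901133 − (0.4401/3.0097)·3.770787 = -0.949518
denominator = 1 − 3.901133 = -2.901133
p = -0.949518 / -2.901133 = 0.3273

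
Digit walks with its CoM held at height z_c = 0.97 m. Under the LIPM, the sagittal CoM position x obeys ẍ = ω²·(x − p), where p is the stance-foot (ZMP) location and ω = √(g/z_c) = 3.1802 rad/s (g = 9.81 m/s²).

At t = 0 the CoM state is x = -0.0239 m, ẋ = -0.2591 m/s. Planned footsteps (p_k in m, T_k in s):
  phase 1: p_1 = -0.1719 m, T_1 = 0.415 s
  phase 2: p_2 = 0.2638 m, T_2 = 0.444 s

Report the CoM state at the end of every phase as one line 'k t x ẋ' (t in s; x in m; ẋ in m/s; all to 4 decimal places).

phase 1: p=-0.1719, T=0.415, ωT=1.319783, cosh=2.004901, sinh=1.737708; start (x,ẋ)=(-0.023900, -0.259100) → end (x,ẋ)=(-0.016751, 0.298416)
phase 2: p=0.2638, T=0.444, ωT=1.412009, cosh=2.173922, sinh=1.930269; start (x,ẋ)=(-0.016751, 0.298416) → end (x,ẋ)=(-0.164967, -1.073466)

1 0.4150 -0.0168 0.2984
2 0.8590 -0.1650 -1.0735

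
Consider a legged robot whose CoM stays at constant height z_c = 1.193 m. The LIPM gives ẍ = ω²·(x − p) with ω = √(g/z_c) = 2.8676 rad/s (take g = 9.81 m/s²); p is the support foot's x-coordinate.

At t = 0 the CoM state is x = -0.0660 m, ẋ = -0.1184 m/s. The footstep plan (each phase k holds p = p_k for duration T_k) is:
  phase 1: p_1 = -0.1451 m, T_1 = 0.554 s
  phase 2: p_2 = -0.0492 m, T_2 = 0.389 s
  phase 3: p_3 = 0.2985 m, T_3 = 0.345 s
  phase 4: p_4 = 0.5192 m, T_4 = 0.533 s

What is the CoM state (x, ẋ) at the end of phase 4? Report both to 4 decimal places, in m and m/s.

x = -0.4957, ẋ = -2.6871

phase 1: p=-0.1451, T=0.554, ωT=1.588650, cosh=2.550668, sinh=2.346467; start (x,ẋ)=(-0.066000, -0.118400) → end (x,ẋ)=(-0.040225, 0.230243)
phase 2: p=-0.0492, T=0.389, ωT=1.115496, cosh=1.689417, sinh=1.361665; start (x,ẋ)=(-0.040225, 0.230243) → end (x,ẋ)=(0.075292, 0.424021)
phase 3: p=0.2985, T=0.345, ωT=0.989322, cosh=1.530620, sinh=1.158791; start (x,ẋ)=(0.075292, 0.424021) → end (x,ẋ)=(0.128200, -0.092693)
phase 4: p=0.5192, T=0.533, ωT=1.528431, cosh=2.413906, sinh=2.197030; start (x,ẋ)=(0.128200, -0.092693) → end (x,ẋ)=(-0.495655, -2.687133)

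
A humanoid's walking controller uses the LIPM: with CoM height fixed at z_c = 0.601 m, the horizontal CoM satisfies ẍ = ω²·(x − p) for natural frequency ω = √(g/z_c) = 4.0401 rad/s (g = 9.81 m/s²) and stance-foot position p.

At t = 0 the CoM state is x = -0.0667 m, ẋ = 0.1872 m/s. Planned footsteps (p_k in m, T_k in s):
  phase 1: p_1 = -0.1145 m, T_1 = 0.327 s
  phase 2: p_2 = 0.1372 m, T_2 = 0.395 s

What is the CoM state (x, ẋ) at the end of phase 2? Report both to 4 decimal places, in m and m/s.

x = 0.3610, ẋ = 1.1101

phase 1: p=-0.1145, T=0.327, ωT=1.321113, cosh=2.007214, sinh=1.740375; start (x,ẋ)=(-0.066700, 0.187200) → end (x,ẋ)=(0.062086, 0.711846)
phase 2: p=0.1372, T=0.395, ωT=1.595840, cosh=2.567603, sinh=2.364865; start (x,ẋ)=(0.062086, 0.711846) → end (x,ẋ)=(0.361015, 1.110077)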